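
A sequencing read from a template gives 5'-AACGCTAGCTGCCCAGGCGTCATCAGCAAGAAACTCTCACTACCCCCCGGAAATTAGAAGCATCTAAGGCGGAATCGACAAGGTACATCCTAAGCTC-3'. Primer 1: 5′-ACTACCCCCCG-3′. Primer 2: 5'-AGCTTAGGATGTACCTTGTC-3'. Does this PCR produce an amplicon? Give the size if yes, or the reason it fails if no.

Yes — a 58 bp product.

Primer 1 (ACTACCCCCCG) matches the top strand at positions 39–49; it acts as a forward primer.
Primer 2's reverse complement is GACAAGGTACATCCTAAGCT, matching the top strand at positions 77–96; it acts as a reverse primer.
The 3' ends face each other across positions 39–96, giving a 58 bp product.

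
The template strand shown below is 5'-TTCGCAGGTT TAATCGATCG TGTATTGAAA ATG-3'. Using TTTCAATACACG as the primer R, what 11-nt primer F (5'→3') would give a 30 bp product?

The reverse primer's reverse complement CGTGTATTGAAA matches the template at positions 19–30, so the product ends at position 30.
A 30 bp product then starts at position 30 − 30 + 1 = 1.
The forward primer is identical to the top strand there: TTCGCAGGTTT.

5'-TTCGCAGGTTT-3'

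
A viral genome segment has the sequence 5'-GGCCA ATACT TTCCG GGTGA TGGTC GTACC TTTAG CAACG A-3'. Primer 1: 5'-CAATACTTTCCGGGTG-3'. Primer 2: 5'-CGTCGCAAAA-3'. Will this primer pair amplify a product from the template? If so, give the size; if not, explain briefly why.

No product — primer 2 has no binding site in the template.

Primer 2 (CGTCGCAAAA) does not match the top strand, and its reverse complement TTTTGCGACG does not match either.
With no annealing site for primer 2, no amplification occurs.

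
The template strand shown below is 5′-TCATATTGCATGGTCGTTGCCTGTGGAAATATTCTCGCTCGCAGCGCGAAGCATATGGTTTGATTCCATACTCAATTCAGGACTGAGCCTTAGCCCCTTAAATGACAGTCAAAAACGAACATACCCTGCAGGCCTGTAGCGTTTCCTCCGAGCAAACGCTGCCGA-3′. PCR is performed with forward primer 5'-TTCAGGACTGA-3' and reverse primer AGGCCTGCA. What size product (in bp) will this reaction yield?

Forward primer TTCAGGACTGA is found on the top strand at positions 76–86.
Reverse complement of the reverse primer: TGCAGGCCT. This occurs on the top strand at positions 127–135.
Amplicon spans positions 76–135: 60 bp.

60 bp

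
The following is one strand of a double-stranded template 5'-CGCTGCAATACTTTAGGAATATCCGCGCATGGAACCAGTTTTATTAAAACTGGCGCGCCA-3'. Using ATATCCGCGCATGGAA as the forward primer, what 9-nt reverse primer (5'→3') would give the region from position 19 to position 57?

5'-CGCGCCAGT-3'

The product's 3' end on the top strand is position 57.
The reverse primer anneals to the top strand over positions 49–57, i.e. to ACTGGCGCG.
Its sequence written 5'→3' is the reverse complement: CGCGCCAGT.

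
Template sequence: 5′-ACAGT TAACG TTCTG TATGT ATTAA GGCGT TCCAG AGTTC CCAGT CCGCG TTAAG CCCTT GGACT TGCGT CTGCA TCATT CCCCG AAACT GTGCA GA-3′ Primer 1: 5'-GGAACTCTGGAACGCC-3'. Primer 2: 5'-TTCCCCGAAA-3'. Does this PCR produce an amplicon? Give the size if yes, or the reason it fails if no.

No product — the primers' 3' ends point away from each other.

Primer 1 (GGAACTCTGGAACGCC) has reverse complement GGCGTTCCAGAGTTCC, which matches the top strand at positions 26–41; primer 1 anneals to the top strand there with its 3' end pointing upstream toward position 26.
Primer 2 (TTCCCCGAAA) matches the top strand directly at positions 79–88; it anneals to the bottom strand with its 3' end pointing downstream toward position 88.
The 3' ends diverge (primer 1 extends toward position 1, primer 2 toward position 97), so the primers never converge on a shared product.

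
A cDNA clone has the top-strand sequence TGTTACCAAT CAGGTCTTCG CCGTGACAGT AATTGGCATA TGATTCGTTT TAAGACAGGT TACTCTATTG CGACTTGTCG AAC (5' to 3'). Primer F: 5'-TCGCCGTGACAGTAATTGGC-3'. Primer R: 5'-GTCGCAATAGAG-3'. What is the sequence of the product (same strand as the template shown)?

The forward primer matches the template at positions 18–37.
Taking the reverse complement of GTCGCAATAGAG gives CTCTATTGCGAC, found at positions 63–74 on the template; the primer anneals here to the top strand with its 3' end pointing upstream.
The product is the template from position 18 through 74 (57 bp).

5'-TCGCCGTGACAGTAATTGGCATATGATTCGTTTTAAGACAGGTTACTCTATTGCGAC-3'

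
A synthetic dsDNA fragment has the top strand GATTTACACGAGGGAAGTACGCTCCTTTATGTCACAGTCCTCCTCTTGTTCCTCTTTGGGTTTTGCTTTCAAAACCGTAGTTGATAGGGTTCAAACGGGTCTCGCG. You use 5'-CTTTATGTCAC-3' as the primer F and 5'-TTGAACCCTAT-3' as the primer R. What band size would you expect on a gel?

70 bp

The forward primer matches the template at positions 25–35.
The reverse primer's reverse complement is ATAGGGTTCAA, which matches the template at positions 84–94.
The product runs from position 25 to position 94, so its length is 94 − 25 + 1 = 70 bp.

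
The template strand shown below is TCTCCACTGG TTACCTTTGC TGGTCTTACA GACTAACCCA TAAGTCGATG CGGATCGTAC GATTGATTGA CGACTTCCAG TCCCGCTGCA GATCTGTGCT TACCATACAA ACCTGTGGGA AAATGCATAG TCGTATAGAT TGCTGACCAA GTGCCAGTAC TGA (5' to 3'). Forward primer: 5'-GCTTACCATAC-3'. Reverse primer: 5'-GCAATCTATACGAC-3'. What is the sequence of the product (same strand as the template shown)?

Scanning the template, GCTTACCATAC occurs at positions 98–108; this primer anneals to the bottom strand there with its 3' end pointing downstream.
Reverse complement of the reverse primer: GTCGTATAGATTGC. This occurs on the top strand at positions 130–143.
The product is the template from position 98 through 143 (46 bp).

5'-GCTTACCATACAAACCTGTGGGAAAATGCATAGTCGTATAGATTGC-3'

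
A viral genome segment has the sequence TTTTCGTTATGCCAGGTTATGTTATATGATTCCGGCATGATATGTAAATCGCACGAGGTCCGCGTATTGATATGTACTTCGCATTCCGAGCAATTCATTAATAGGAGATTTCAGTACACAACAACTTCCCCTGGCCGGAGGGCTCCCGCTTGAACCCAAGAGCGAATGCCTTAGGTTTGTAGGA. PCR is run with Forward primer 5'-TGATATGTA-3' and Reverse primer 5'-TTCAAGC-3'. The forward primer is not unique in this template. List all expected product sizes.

The forward primer TGATATGTA matches the top strand at positions 38–46, 68–76.
The reverse primer's reverse complement is GCTTGAA, matching at positions 148–154.
Each forward site pairs with the reverse site to give a product ending at position 154: sizes 117, 87 bp.

117 bp, 87 bp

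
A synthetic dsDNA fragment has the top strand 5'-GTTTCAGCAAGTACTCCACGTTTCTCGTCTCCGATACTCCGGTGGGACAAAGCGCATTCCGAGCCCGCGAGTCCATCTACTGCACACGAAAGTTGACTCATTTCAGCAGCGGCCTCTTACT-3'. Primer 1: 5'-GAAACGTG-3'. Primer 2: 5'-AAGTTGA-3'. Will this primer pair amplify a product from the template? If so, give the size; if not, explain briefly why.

Primer 1 (GAAACGTG) has reverse complement CACGTTTC, which matches the top strand at positions 17–24; primer 1 anneals to the top strand there with its 3' end pointing upstream toward position 17.
Primer 2 (AAGTTGA) matches the top strand directly at positions 90–96; it anneals to the bottom strand with its 3' end pointing downstream toward position 96.
The 3' ends diverge (primer 1 extends toward position 1, primer 2 toward position 121), so the primers never converge on a shared product.

No product — the primers' 3' ends point away from each other.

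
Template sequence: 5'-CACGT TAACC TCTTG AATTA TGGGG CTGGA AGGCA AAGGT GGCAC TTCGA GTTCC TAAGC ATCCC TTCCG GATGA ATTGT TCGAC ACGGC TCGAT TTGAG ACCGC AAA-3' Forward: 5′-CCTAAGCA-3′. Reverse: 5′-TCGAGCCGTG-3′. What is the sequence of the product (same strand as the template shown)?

Forward primer CCTAAGCA is found on the top strand at positions 54–61.
Reverse complement of the reverse primer: CACGGCTCGA. This occurs on the top strand at positions 85–94.
The product is the template from position 54 through 94 (41 bp).

5'-CCTAAGCATCCCTTCCGGATGAATTGTTCGACACGGCTCGA-3'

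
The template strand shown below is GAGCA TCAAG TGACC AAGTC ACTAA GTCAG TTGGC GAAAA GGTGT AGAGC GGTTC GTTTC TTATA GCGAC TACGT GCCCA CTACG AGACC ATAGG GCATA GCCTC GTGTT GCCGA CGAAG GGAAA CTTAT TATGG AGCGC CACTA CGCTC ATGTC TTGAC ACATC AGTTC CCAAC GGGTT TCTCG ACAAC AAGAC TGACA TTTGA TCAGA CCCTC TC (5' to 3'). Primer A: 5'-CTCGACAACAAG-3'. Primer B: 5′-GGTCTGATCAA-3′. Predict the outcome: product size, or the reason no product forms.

Primer A (CTCGACAACAAG) matches the top strand at positions 182–193; it acts as a forward primer.
Primer B's reverse complement is TTGATCAGACC, matching the top strand at positions 202–212; it acts as a reverse primer.
The 3' ends face each other across positions 182–212, giving a 31 bp product.

Yes — a 31 bp product.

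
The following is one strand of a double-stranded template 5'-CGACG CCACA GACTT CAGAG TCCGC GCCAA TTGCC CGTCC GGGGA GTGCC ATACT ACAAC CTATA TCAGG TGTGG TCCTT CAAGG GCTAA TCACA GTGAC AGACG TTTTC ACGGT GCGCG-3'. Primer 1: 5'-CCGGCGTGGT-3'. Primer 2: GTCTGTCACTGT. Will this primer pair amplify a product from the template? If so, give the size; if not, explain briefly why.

Primer 1 (CCGGCGTGGT) does not match the top strand, and its reverse complement ACCACGCCGG does not match either.
With no annealing site for primer 1, no amplification occurs.

No product — primer 1 has no binding site in the template.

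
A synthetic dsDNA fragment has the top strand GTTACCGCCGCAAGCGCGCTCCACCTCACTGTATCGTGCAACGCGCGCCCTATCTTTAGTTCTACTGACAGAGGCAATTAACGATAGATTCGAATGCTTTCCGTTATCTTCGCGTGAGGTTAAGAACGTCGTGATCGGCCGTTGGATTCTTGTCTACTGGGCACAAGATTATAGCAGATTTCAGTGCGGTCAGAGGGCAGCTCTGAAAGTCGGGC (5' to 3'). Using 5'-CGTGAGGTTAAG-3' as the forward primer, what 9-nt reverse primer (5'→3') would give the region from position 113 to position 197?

5'-CCCTCTGAC-3'

The product's 3' end on the top strand is position 197.
The reverse primer anneals to the top strand over positions 189–197, i.e. to GTCAGAGGG.
Its sequence written 5'→3' is the reverse complement: CCCTCTGAC.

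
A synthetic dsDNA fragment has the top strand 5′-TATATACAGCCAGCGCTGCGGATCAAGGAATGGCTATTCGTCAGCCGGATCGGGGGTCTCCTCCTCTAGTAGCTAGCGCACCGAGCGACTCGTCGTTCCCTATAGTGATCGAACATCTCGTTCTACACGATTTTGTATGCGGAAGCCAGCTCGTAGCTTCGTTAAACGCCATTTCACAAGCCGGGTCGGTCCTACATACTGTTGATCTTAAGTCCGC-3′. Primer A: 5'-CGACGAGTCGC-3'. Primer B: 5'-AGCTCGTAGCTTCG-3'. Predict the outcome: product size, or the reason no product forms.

Primer A (CGACGAGTCGC) has reverse complement GCGACTCGTCG, which matches the top strand at positions 85–95; primer A anneals to the top strand there with its 3' end pointing upstream toward position 85.
Primer B (AGCTCGTAGCTTCG) matches the top strand directly at positions 148–161; it anneals to the bottom strand with its 3' end pointing downstream toward position 161.
The 3' ends diverge (primer A extends toward position 1, primer B toward position 217), so the primers never converge on a shared product.

No product — the primers' 3' ends point away from each other.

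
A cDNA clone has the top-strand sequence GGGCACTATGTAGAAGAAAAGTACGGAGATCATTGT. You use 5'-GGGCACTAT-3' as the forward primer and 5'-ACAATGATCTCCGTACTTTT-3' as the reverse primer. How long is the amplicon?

36 bp

Scanning the template, GGGCACTAT occurs at positions 1–9; this primer anneals to the bottom strand there with its 3' end pointing downstream.
Taking the reverse complement of ACAATGATCTCCGTACTTTT gives AAAAGTACGGAGATCATTGT, found at positions 17–36 on the template; the primer anneals here to the top strand with its 3' end pointing upstream.
Amplicon spans positions 1–36: 36 bp.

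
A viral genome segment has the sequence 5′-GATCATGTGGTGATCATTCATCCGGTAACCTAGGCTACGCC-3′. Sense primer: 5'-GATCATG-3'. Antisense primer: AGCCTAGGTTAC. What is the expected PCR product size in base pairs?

36 bp

Forward primer GATCATG is found on the top strand at positions 1–7.
The reverse primer's reverse complement is GTAACCTAGGCT, which matches the template at positions 25–36.
Amplicon spans positions 1–36: 36 bp.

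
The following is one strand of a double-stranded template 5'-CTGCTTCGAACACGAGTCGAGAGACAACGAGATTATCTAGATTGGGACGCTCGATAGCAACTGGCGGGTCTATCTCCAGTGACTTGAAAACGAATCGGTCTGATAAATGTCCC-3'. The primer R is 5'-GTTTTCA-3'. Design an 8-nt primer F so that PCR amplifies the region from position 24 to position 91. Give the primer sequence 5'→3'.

5'-ACAACGAG-3'

The reverse primer's reverse complement TGAAAAC matches the template at positions 85–91; the product starts at position 24.
The forward primer is identical to the top strand over positions 24–31: ACAACGAG.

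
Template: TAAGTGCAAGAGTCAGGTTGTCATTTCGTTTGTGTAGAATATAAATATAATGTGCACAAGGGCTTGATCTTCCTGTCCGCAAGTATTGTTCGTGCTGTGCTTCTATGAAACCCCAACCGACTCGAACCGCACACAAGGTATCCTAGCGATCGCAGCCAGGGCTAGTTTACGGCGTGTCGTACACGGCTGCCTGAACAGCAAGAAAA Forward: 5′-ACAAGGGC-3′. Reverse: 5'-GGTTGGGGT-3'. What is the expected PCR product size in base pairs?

Forward primer ACAAGGGC is found on the top strand at positions 56–63.
Taking the reverse complement of GGTTGGGGT gives ACCCCAACC, found at positions 110–118 on the template; the primer anneals here to the top strand with its 3' end pointing upstream.
Product length = (reverse-primer end) − (forward-primer start) + 1 = 118 − 56 + 1 = 63 bp.

63 bp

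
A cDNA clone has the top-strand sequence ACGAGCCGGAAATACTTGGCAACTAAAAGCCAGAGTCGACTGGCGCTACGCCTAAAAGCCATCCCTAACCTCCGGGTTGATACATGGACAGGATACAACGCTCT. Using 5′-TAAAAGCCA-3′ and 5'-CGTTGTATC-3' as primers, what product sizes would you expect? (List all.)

The forward primer TAAAAGCCA matches the top strand at positions 24–32, 53–61.
The reverse primer's reverse complement is GATACAACG, matching at positions 92–100.
Each forward site pairs with the reverse site to give a product ending at position 100: sizes 77, 48 bp.

77 bp, 48 bp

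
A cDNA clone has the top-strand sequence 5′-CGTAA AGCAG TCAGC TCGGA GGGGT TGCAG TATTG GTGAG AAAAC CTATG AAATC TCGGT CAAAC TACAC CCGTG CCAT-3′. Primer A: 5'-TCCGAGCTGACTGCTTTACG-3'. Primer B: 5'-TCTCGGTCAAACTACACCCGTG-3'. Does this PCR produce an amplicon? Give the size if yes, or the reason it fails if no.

Primer A (TCCGAGCTGACTGCTTTACG) has reverse complement CGTAAAGCAGTCAGCTCGGA, which matches the top strand at positions 1–20; primer A anneals to the top strand there with its 3' end pointing upstream toward position 1.
Primer B (TCTCGGTCAAACTACACCCGTG) matches the top strand directly at positions 54–75; it anneals to the bottom strand with its 3' end pointing downstream toward position 75.
The 3' ends diverge (primer A extends toward position 1, primer B toward position 79), so the primers never converge on a shared product.

No product — the primers' 3' ends point away from each other.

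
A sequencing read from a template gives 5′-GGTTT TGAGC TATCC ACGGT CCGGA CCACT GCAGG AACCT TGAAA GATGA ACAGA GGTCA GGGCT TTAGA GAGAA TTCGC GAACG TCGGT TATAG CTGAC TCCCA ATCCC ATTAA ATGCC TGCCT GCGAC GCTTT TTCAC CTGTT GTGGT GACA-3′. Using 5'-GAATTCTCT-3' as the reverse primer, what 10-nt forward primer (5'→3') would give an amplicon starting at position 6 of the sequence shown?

5'-TGAGCTATCC-3'

The reverse primer's reverse complement AGAGAATTC matches the template at positions 70–78; the product starts at position 6.
The forward primer is identical to the top strand over positions 6–15: TGAGCTATCC.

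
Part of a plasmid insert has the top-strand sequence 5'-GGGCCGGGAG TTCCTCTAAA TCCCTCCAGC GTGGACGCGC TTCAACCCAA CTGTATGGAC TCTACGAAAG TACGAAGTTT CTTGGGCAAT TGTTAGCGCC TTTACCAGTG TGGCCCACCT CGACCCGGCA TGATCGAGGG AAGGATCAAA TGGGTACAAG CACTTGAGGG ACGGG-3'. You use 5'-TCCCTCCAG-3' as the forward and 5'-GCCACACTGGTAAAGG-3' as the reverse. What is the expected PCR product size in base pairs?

Scanning the template, TCCCTCCAG occurs at positions 21–29; this primer anneals to the bottom strand there with its 3' end pointing downstream.
The reverse primer's reverse complement is CCTTTACCAGTGTGGC, which matches the template at positions 99–114.
Product length = (reverse-primer end) − (forward-primer start) + 1 = 114 − 21 + 1 = 94 bp.

94 bp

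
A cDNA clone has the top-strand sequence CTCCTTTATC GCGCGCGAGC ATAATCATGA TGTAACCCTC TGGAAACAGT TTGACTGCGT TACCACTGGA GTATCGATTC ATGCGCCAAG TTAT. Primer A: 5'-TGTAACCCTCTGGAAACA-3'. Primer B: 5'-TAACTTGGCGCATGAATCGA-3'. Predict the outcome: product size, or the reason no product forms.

Yes — a 63 bp product.

Primer A (TGTAACCCTCTGGAAACA) matches the top strand at positions 31–48; it acts as a forward primer.
Primer B's reverse complement is TCGATTCATGCGCCAAGTTA, matching the top strand at positions 74–93; it acts as a reverse primer.
The 3' ends face each other across positions 31–93, giving a 63 bp product.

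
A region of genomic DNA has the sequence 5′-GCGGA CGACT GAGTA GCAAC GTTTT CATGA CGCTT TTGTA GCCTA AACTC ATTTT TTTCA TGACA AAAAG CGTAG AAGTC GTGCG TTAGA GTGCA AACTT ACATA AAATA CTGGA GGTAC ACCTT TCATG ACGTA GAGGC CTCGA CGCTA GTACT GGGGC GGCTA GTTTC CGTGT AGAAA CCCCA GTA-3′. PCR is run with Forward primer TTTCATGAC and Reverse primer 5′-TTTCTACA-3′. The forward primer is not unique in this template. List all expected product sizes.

158 bp, 125 bp, 57 bp

The forward primer TTTCATGAC matches the top strand at positions 23–31, 56–64, 124–132.
The reverse primer's reverse complement is TGTAGAAA, matching at positions 173–180.
Each forward site pairs with the reverse site to give a product ending at position 180: sizes 158, 125, 57 bp.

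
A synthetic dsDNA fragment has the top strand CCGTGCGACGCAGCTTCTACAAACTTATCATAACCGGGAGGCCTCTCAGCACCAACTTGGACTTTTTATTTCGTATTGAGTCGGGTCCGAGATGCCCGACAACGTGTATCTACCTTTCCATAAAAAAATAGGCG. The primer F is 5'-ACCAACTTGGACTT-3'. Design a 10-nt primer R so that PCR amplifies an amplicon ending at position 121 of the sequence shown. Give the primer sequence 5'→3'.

5'-ATGGAAAGGT-3'

The forward primer binds at positions 51–64; the product's 3' end on the top strand is position 121.
The reverse primer anneals to the top strand over positions 112–121, i.e. to ACCTTTCCAT.
Its sequence written 5'→3' is the reverse complement: ATGGAAAGGT.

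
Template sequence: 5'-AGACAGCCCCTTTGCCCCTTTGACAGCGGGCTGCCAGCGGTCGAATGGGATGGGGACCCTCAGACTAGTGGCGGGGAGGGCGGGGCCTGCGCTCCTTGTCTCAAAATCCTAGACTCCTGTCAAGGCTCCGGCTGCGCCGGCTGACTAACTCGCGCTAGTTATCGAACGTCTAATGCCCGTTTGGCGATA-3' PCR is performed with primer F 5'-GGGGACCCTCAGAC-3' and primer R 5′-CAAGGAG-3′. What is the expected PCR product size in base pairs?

47 bp

Forward primer GGGGACCCTCAGAC is found on the top strand at positions 52–65.
Reverse complement of the reverse primer: CTCCTTG. This occurs on the top strand at positions 92–98.
The product runs from position 52 to position 98, so its length is 98 − 52 + 1 = 47 bp.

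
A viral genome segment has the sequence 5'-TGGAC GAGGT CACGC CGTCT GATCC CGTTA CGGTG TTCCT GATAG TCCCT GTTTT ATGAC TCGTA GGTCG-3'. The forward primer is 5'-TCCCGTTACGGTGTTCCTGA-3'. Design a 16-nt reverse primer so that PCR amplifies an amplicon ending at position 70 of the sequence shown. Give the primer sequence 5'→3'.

5'-CGACCTACGAGTCATA-3'

The forward primer binds at positions 23–42; the product's 3' end on the top strand is position 70.
The reverse primer anneals to the top strand over positions 55–70, i.e. to TATGACTCGTAGGTCG.
Its sequence written 5'→3' is the reverse complement: CGACCTACGAGTCATA.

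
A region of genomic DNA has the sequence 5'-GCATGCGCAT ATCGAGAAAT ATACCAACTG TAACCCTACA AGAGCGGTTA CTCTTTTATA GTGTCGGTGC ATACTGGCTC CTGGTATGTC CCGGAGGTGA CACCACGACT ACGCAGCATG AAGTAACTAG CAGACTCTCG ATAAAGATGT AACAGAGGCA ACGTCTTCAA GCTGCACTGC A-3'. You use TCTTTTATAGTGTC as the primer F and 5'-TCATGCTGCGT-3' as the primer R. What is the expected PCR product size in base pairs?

The forward primer matches the template at positions 52–65.
Taking the reverse complement of TCATGCTGCGT gives ACGCAGCATGA, found at positions 111–121 on the template; the primer anneals here to the top strand with its 3' end pointing upstream.
The product runs from position 52 to position 121, so its length is 121 − 52 + 1 = 70 bp.

70 bp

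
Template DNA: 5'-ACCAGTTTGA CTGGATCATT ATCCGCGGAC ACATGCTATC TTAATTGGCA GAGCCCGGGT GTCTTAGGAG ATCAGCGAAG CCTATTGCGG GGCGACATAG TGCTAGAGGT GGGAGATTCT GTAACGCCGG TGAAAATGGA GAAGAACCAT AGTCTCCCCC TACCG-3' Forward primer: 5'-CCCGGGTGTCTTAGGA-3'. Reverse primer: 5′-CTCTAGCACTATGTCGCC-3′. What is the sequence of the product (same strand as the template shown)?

5'-CCCGGGTGTCTTAGGAGATCAGCGAAGCCTATTGCGGGGCGACATAGTGCTAGAG-3'

Forward primer CCCGGGTGTCTTAGGA is found on the top strand at positions 54–69.
Taking the reverse complement of CTCTAGCACTATGTCGCC gives GGCGACATAGTGCTAGAG, found at positions 91–108 on the template; the primer anneals here to the top strand with its 3' end pointing upstream.
The product is the template from position 54 through 108 (55 bp).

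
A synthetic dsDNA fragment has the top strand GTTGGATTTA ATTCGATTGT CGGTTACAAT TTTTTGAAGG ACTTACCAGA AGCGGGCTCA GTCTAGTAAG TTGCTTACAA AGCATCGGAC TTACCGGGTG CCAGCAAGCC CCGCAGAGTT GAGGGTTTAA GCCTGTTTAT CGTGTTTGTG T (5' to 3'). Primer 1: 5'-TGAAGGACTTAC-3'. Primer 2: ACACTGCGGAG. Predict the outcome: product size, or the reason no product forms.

Primer 2 (ACACTGCGGAG) does not match the top strand, and its reverse complement CTCCGCAGTGT does not match either.
With no annealing site for primer 2, no amplification occurs.

No product — primer 2 has no binding site in the template.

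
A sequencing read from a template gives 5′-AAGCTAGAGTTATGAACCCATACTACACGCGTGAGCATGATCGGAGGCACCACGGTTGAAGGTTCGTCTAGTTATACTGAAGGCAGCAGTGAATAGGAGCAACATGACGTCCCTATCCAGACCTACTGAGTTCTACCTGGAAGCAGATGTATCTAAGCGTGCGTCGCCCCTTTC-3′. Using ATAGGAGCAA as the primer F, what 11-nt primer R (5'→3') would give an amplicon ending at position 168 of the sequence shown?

The forward primer binds at positions 93–102; the product's 3' end on the top strand is position 168.
The reverse primer anneals to the top strand over positions 158–168, i.e. to CGTGCGTCGCC.
Its sequence written 5'→3' is the reverse complement: GGCGACGCACG.

5'-GGCGACGCACG-3'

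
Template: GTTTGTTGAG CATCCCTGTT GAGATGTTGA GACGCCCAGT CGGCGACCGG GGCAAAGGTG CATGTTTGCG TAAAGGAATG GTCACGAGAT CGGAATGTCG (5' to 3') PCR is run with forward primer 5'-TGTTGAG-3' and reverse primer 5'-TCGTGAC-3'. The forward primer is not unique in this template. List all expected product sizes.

84 bp, 71 bp, 63 bp

The forward primer TGTTGAG matches the top strand at positions 4–10, 17–23, 25–31.
The reverse primer's reverse complement is GTCACGA, matching at positions 81–87.
Each forward site pairs with the reverse site to give a product ending at position 87: sizes 84, 71, 63 bp.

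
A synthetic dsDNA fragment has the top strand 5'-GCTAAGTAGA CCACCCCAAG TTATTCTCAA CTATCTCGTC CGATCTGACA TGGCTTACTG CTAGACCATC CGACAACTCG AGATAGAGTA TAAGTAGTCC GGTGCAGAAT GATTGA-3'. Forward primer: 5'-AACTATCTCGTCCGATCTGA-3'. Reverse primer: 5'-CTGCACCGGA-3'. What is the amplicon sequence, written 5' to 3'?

5'-AACTATCTCGTCCGATCTGACATGGCTTACTGCTAGACCATCCGACAACTCGAGATAGAGTATAAGTAGTCCGGTGCAG-3'

Scanning the template, AACTATCTCGTCCGATCTGA occurs at positions 29–48; this primer anneals to the bottom strand there with its 3' end pointing downstream.
The reverse primer's reverse complement is TCCGGTGCAG, which matches the template at positions 98–107.
The product is the template from position 29 through 107 (79 bp).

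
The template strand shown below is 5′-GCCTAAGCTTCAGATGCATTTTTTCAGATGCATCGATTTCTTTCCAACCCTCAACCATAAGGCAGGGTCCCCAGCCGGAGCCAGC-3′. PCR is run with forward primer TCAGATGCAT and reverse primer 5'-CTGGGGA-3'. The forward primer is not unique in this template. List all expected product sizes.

The forward primer TCAGATGCAT matches the top strand at positions 10–19, 24–33.
The reverse primer's reverse complement is TCCCCAG, matching at positions 68–74.
Each forward site pairs with the reverse site to give a product ending at position 74: sizes 65, 51 bp.

65 bp, 51 bp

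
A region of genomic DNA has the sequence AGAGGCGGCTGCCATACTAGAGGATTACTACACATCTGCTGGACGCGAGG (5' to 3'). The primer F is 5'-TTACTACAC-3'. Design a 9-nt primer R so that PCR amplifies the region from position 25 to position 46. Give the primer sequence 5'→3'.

5'-GCGTCCAGC-3'

The product's 3' end on the top strand is position 46.
The reverse primer anneals to the top strand over positions 38–46, i.e. to GCTGGACGC.
Its sequence written 5'→3' is the reverse complement: GCGTCCAGC.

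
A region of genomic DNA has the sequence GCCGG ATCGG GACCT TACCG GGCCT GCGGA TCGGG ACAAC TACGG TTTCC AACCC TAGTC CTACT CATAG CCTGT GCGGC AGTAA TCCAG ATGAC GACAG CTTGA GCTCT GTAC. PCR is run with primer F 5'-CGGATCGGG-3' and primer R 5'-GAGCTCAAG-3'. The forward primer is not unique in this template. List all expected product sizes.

107 bp, 83 bp

The forward primer CGGATCGGG matches the top strand at positions 3–11, 27–35.
The reverse primer's reverse complement is CTTGAGCTC, matching at positions 101–109.
Each forward site pairs with the reverse site to give a product ending at position 109: sizes 107, 83 bp.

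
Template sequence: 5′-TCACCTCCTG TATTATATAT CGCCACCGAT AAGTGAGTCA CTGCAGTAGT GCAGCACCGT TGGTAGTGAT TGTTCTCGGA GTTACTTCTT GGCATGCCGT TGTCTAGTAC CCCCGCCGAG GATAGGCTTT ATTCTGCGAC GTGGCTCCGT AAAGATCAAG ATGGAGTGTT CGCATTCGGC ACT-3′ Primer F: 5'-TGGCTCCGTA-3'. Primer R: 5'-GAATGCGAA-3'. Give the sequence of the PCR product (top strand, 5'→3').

5'-TGGCTCCGTAAAGATCAAGATGGAGTGTTCGCATTC-3'

Forward primer TGGCTCCGTA is found on the top strand at positions 142–151.
Taking the reverse complement of GAATGCGAA gives TTCGCATTC, found at positions 169–177 on the template; the primer anneals here to the top strand with its 3' end pointing upstream.
The product is the template from position 142 through 177 (36 bp).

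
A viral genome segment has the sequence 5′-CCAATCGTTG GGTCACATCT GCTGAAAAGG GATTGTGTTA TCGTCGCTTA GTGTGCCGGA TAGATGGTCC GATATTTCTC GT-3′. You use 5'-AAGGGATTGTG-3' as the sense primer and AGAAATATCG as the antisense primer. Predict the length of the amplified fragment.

53 bp

The forward primer matches the template at positions 27–37.
Taking the reverse complement of AGAAATATCG gives CGATATTTCT, found at positions 70–79 on the template; the primer anneals here to the top strand with its 3' end pointing upstream.
Amplicon spans positions 27–79: 53 bp.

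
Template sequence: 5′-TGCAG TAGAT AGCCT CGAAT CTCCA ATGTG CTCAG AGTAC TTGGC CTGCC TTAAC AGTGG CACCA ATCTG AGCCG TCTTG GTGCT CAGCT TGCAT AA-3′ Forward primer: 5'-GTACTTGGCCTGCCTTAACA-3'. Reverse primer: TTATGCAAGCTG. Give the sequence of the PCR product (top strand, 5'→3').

Scanning the template, GTACTTGGCCTGCCTTAACA occurs at positions 37–56; this primer anneals to the bottom strand there with its 3' end pointing downstream.
Reverse complement of the reverse primer: CAGCTTGCATAA. This occurs on the top strand at positions 86–97.
The product is the template from position 37 through 97 (61 bp).

5'-GTACTTGGCCTGCCTTAACAGTGGCACCAATCTGAGCCGTCTTGGTGCTCAGCTTGCATAA-3'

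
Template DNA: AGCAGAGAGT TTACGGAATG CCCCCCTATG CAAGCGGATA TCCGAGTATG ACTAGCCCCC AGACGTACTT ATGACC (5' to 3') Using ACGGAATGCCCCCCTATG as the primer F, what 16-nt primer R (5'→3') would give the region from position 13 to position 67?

5'-TACGTCTGGGGGCTAG-3'

The product's 3' end on the top strand is position 67.
The reverse primer anneals to the top strand over positions 52–67, i.e. to CTAGCCCCCAGACGTA.
Its sequence written 5'→3' is the reverse complement: TACGTCTGGGGGCTAG.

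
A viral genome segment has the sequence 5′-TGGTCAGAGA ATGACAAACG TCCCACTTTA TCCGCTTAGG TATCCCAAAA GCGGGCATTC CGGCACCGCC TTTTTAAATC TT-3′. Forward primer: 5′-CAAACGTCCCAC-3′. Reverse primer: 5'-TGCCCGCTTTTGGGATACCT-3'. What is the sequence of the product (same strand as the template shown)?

5'-CAAACGTCCCACTTTATCCGCTTAGGTATCCCAAAAGCGGGCA-3'

Forward primer CAAACGTCCCAC is found on the top strand at positions 15–26.
Reverse complement of the reverse primer: AGGTATCCCAAAAGCGGGCA. This occurs on the top strand at positions 38–57.
The product is the template from position 15 through 57 (43 bp).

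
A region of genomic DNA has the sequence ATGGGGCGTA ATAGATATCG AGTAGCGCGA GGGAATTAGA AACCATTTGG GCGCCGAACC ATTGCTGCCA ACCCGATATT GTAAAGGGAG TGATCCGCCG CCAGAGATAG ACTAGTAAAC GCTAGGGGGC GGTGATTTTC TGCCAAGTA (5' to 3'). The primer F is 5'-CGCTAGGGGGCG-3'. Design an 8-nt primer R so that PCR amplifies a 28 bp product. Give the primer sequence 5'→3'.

The forward primer binds at positions 120–131, so a 28 bp product ends at position 120 + 28 − 1 = 147.
The reverse primer anneals to the top strand over positions 140–147, i.e. to CTGCCAAG.
Its sequence written 5'→3' is the reverse complement: CTTGGCAG.

5'-CTTGGCAG-3'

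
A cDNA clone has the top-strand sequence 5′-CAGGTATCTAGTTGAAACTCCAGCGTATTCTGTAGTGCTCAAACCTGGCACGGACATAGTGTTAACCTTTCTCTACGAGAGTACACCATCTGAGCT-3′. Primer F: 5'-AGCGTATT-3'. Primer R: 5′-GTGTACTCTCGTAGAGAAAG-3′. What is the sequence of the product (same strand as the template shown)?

Scanning the template, AGCGTATT occurs at positions 22–29; this primer anneals to the bottom strand there with its 3' end pointing downstream.
The reverse primer's reverse complement is CTTTCTCTACGAGAGTACAC, which matches the template at positions 67–86.
The product is the template from position 22 through 86 (65 bp).

5'-AGCGTATTCTGTAGTGCTCAAACCTGGCACGGACATAGTGTTAACCTTTCTCTACGAGAGTACAC-3'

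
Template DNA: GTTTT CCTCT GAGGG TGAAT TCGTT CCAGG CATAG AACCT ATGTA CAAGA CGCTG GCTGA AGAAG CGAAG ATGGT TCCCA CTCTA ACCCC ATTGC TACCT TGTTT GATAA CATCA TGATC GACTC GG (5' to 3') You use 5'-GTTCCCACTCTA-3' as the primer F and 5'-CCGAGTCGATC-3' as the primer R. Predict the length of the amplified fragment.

54 bp

Forward primer GTTCCCACTCTA is found on the top strand at positions 74–85.
Taking the reverse complement of CCGAGTCGATC gives GATCGACTCGG, found at positions 117–127 on the template; the primer anneals here to the top strand with its 3' end pointing upstream.
Amplicon spans positions 74–127: 54 bp.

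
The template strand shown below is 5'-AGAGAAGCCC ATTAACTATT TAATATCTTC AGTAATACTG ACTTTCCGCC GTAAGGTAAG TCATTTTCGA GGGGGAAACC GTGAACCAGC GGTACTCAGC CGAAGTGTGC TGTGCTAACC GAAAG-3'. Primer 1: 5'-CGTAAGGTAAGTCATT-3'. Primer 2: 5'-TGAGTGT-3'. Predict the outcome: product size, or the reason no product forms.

Primer 2 (TGAGTGT) does not match the top strand, and its reverse complement ACACTCA does not match either.
With no annealing site for primer 2, no amplification occurs.

No product — primer 2 has no binding site in the template.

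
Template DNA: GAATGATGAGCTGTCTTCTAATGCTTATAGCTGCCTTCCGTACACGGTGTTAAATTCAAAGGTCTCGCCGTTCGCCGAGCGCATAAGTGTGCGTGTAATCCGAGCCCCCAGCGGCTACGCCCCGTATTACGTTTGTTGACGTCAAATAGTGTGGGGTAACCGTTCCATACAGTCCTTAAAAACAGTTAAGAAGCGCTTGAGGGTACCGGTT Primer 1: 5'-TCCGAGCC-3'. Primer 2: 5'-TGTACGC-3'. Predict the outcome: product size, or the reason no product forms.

Primer 2 (TGTACGC) does not match the top strand, and its reverse complement GCGTACA does not match either.
With no annealing site for primer 2, no amplification occurs.

No product — primer 2 has no binding site in the template.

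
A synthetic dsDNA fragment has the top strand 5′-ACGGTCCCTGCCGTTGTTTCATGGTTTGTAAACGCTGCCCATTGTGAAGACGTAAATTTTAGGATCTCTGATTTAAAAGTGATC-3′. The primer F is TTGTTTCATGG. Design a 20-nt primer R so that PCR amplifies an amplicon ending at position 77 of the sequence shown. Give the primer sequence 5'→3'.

The forward primer binds at positions 14–24; the product's 3' end on the top strand is position 77.
The reverse primer anneals to the top strand over positions 58–77, i.e. to TTTAGGATCTCTGATTTAAA.
Its sequence written 5'→3' is the reverse complement: TTTAAATCAGAGATCCTAAA.

5'-TTTAAATCAGAGATCCTAAA-3'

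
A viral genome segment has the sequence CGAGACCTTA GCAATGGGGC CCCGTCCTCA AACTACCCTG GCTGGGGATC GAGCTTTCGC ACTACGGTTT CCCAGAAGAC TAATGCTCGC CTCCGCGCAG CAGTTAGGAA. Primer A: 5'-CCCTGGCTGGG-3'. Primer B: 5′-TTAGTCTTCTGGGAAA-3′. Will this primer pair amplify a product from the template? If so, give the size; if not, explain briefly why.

Primer A (CCCTGGCTGGG) matches the top strand at positions 36–46; it acts as a forward primer.
Primer B's reverse complement is TTTCCCAGAAGACTAA, matching the top strand at positions 68–83; it acts as a reverse primer.
The 3' ends face each other across positions 36–83, giving a 48 bp product.

Yes — a 48 bp product.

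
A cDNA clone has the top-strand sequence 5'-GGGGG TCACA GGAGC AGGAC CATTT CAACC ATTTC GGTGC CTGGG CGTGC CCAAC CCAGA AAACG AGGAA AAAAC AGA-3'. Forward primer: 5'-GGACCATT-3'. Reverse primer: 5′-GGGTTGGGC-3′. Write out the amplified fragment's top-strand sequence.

5'-GGACCATTTCAACCATTTCGGTGCCTGGGCGTGCCCAACCC-3'

The forward primer matches the template at positions 17–24.
The reverse primer's reverse complement is GCCCAACCC, which matches the template at positions 49–57.
The product is the template from position 17 through 57 (41 bp).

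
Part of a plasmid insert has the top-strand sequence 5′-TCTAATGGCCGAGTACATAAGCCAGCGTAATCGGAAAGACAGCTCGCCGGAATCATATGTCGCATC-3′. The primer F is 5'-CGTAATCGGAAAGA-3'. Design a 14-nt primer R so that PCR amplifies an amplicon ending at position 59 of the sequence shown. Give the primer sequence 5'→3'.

5'-CATATGATTCCGGC-3'

The forward primer binds at positions 26–39; the product's 3' end on the top strand is position 59.
The reverse primer anneals to the top strand over positions 46–59, i.e. to GCCGGAATCATATG.
Its sequence written 5'→3' is the reverse complement: CATATGATTCCGGC.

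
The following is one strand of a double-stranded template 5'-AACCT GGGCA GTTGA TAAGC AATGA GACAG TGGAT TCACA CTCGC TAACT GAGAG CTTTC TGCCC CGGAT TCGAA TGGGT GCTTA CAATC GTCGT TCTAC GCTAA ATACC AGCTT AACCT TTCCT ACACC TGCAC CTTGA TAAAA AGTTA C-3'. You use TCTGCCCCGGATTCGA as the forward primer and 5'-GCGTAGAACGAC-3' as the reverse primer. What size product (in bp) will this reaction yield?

44 bp

Scanning the template, TCTGCCCCGGATTCGA occurs at positions 59–74; this primer anneals to the bottom strand there with its 3' end pointing downstream.
Taking the reverse complement of GCGTAGAACGAC gives GTCGTTCTACGC, found at positions 91–102 on the template; the primer anneals here to the top strand with its 3' end pointing upstream.
Amplicon spans positions 59–102: 44 bp.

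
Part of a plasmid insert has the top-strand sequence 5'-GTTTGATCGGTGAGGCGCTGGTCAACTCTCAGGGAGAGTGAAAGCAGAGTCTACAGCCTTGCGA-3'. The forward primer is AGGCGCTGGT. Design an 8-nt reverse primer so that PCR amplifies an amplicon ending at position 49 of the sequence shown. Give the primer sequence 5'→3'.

5'-CTCTGCTT-3'

The forward primer binds at positions 13–22; the product's 3' end on the top strand is position 49.
The reverse primer anneals to the top strand over positions 42–49, i.e. to AAGCAGAG.
Its sequence written 5'→3' is the reverse complement: CTCTGCTT.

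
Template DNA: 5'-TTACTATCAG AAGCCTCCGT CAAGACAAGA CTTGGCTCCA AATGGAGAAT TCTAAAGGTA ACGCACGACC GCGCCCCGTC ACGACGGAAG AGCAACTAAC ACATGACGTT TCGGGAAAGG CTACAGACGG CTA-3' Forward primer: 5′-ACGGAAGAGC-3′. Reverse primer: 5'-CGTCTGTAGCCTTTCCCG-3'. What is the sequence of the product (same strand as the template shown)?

The forward primer matches the template at positions 84–93.
Reverse complement of the reverse primer: CGGGAAAGGCTACAGACG. This occurs on the top strand at positions 112–129.
The product is the template from position 84 through 129 (46 bp).

5'-ACGGAAGAGCAACTAACACATGACGTTTCGGGAAAGGCTACAGACG-3'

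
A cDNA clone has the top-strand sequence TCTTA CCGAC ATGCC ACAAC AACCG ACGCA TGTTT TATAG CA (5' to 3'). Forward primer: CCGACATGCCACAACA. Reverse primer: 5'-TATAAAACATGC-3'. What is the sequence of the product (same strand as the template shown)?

The forward primer matches the template at positions 6–21.
Taking the reverse complement of TATAAAACATGC gives GCATGTTTTATA, found at positions 28–39 on the template; the primer anneals here to the top strand with its 3' end pointing upstream.
The product is the template from position 6 through 39 (34 bp).

5'-CCGACATGCCACAACAACCGACGCATGTTTTATA-3'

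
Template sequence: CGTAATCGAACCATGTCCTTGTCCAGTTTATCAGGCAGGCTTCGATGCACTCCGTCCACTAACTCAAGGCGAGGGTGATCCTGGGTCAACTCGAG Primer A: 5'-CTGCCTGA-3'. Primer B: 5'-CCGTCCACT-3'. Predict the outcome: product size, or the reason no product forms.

No product — the primers' 3' ends point away from each other.

Primer A (CTGCCTGA) has reverse complement TCAGGCAG, which matches the top strand at positions 31–38; primer A anneals to the top strand there with its 3' end pointing upstream toward position 31.
Primer B (CCGTCCACT) matches the top strand directly at positions 52–60; it anneals to the bottom strand with its 3' end pointing downstream toward position 60.
The 3' ends diverge (primer A extends toward position 1, primer B toward position 95), so the primers never converge on a shared product.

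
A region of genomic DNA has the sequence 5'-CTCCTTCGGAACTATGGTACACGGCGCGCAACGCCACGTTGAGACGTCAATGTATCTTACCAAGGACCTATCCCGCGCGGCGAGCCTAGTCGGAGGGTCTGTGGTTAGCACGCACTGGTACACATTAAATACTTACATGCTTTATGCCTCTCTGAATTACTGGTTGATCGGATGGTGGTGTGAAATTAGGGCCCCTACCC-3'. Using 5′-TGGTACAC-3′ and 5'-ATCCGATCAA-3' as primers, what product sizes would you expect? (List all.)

The forward primer TGGTACAC matches the top strand at positions 15–22, 116–123.
The reverse primer's reverse complement is TTGATCGGAT, matching at positions 164–173.
Each forward site pairs with the reverse site to give a product ending at position 173: sizes 159, 58 bp.

159 bp, 58 bp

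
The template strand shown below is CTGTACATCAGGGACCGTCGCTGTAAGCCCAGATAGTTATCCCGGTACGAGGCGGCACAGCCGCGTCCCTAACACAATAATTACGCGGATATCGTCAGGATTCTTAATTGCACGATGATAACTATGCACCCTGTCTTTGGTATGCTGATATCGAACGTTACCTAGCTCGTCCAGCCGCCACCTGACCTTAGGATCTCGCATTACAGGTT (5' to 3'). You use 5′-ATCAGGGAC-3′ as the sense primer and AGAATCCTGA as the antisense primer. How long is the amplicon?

Scanning the template, ATCAGGGAC occurs at positions 7–15; this primer anneals to the bottom strand there with its 3' end pointing downstream.
The reverse primer's reverse complement is TCAGGATTCT, which matches the template at positions 95–104.
Product length = (reverse-primer end) − (forward-primer start) + 1 = 104 − 7 + 1 = 98 bp.

98 bp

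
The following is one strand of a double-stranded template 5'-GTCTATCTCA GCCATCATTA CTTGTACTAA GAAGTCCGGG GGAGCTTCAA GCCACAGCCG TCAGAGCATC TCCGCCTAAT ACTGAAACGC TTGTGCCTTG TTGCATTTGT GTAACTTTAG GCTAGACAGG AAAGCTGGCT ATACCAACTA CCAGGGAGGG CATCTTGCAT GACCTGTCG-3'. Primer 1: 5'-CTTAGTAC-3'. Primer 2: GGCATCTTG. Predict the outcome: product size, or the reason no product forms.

No product — the primers' 3' ends point away from each other.

Primer 1 (CTTAGTAC) has reverse complement GTACTAAG, which matches the top strand at positions 24–31; primer 1 anneals to the top strand there with its 3' end pointing upstream toward position 24.
Primer 2 (GGCATCTTG) matches the top strand directly at positions 159–167; it anneals to the bottom strand with its 3' end pointing downstream toward position 167.
The 3' ends diverge (primer 1 extends toward position 1, primer 2 toward position 179), so the primers never converge on a shared product.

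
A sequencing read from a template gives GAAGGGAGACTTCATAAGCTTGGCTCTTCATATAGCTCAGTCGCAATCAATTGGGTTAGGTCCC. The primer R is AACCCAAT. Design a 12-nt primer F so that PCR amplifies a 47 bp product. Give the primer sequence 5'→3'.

The reverse primer's reverse complement ATTGGGTT matches the template at positions 50–57, so the product ends at position 57.
A 47 bp product then starts at position 57 − 47 + 1 = 11.
The forward primer is identical to the top strand there: TTCATAAGCTTG.

5'-TTCATAAGCTTG-3'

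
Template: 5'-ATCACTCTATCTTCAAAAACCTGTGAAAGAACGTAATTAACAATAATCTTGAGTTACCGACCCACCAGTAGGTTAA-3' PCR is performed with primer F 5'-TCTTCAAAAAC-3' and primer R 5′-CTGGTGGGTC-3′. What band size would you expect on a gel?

Scanning the template, TCTTCAAAAAC occurs at positions 10–20; this primer anneals to the bottom strand there with its 3' end pointing downstream.
The reverse primer's reverse complement is GACCCACCAG, which matches the template at positions 59–68.
Product length = (reverse-primer end) − (forward-primer start) + 1 = 68 − 10 + 1 = 59 bp.

59 bp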